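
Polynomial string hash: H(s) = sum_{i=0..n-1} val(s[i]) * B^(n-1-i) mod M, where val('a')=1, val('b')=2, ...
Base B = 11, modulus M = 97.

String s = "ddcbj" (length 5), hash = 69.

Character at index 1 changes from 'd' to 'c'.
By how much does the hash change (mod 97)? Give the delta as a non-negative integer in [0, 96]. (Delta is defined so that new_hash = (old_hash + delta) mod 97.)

Answer: 27

Derivation:
Delta formula: (val(new) - val(old)) * B^(n-1-k) mod M
  val('c') - val('d') = 3 - 4 = -1
  B^(n-1-k) = 11^3 mod 97 = 70
  Delta = -1 * 70 mod 97 = 27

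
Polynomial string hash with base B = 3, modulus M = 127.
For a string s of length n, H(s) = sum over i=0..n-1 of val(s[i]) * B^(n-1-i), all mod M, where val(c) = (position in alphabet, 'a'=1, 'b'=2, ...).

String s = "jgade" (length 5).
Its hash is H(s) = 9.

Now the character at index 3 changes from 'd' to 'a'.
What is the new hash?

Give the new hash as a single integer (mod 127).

val('d') = 4, val('a') = 1
Position k = 3, exponent = n-1-k = 1
B^1 mod M = 3^1 mod 127 = 3
Delta = (1 - 4) * 3 mod 127 = 118
New hash = (9 + 118) mod 127 = 0

Answer: 0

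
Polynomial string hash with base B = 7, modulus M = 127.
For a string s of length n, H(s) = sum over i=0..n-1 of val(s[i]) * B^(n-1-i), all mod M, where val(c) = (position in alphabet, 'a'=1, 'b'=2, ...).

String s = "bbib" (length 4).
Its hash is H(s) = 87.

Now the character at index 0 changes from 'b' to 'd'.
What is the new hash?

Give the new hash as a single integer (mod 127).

Answer: 11

Derivation:
val('b') = 2, val('d') = 4
Position k = 0, exponent = n-1-k = 3
B^3 mod M = 7^3 mod 127 = 89
Delta = (4 - 2) * 89 mod 127 = 51
New hash = (87 + 51) mod 127 = 11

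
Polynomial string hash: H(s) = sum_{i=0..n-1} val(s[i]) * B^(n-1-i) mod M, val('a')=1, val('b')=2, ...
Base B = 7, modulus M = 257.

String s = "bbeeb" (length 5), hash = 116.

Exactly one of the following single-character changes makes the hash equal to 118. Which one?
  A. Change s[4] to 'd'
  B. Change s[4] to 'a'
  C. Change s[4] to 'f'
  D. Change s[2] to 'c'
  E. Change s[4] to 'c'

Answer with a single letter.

Answer: A

Derivation:
Option A: s[4]='b'->'d', delta=(4-2)*7^0 mod 257 = 2, hash=116+2 mod 257 = 118 <-- target
Option B: s[4]='b'->'a', delta=(1-2)*7^0 mod 257 = 256, hash=116+256 mod 257 = 115
Option C: s[4]='b'->'f', delta=(6-2)*7^0 mod 257 = 4, hash=116+4 mod 257 = 120
Option D: s[2]='e'->'c', delta=(3-5)*7^2 mod 257 = 159, hash=116+159 mod 257 = 18
Option E: s[4]='b'->'c', delta=(3-2)*7^0 mod 257 = 1, hash=116+1 mod 257 = 117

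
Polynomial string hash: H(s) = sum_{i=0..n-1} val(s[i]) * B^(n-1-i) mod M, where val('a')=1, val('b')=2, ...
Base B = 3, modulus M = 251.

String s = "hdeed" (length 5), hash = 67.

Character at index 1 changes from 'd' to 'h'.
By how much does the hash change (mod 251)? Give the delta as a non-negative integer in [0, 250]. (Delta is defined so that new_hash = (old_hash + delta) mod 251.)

Delta formula: (val(new) - val(old)) * B^(n-1-k) mod M
  val('h') - val('d') = 8 - 4 = 4
  B^(n-1-k) = 3^3 mod 251 = 27
  Delta = 4 * 27 mod 251 = 108

Answer: 108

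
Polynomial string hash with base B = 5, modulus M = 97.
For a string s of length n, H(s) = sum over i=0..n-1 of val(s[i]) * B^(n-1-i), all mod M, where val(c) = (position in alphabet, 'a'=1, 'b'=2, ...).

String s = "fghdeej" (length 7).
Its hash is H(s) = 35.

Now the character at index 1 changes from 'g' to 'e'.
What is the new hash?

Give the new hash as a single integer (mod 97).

Answer: 90

Derivation:
val('g') = 7, val('e') = 5
Position k = 1, exponent = n-1-k = 5
B^5 mod M = 5^5 mod 97 = 21
Delta = (5 - 7) * 21 mod 97 = 55
New hash = (35 + 55) mod 97 = 90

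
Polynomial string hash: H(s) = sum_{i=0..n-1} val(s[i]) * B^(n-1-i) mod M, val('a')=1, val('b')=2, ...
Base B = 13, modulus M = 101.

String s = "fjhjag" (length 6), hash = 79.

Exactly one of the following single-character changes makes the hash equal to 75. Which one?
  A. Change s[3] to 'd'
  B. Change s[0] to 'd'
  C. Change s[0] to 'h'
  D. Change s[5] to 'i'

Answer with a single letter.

Option A: s[3]='j'->'d', delta=(4-10)*13^2 mod 101 = 97, hash=79+97 mod 101 = 75 <-- target
Option B: s[0]='f'->'d', delta=(4-6)*13^5 mod 101 = 67, hash=79+67 mod 101 = 45
Option C: s[0]='f'->'h', delta=(8-6)*13^5 mod 101 = 34, hash=79+34 mod 101 = 12
Option D: s[5]='g'->'i', delta=(9-7)*13^0 mod 101 = 2, hash=79+2 mod 101 = 81

Answer: A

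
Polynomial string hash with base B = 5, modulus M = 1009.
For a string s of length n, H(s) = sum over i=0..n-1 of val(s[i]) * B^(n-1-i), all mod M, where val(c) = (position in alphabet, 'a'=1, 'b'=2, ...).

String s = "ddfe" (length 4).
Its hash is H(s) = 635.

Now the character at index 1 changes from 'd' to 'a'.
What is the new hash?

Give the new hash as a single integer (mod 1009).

val('d') = 4, val('a') = 1
Position k = 1, exponent = n-1-k = 2
B^2 mod M = 5^2 mod 1009 = 25
Delta = (1 - 4) * 25 mod 1009 = 934
New hash = (635 + 934) mod 1009 = 560

Answer: 560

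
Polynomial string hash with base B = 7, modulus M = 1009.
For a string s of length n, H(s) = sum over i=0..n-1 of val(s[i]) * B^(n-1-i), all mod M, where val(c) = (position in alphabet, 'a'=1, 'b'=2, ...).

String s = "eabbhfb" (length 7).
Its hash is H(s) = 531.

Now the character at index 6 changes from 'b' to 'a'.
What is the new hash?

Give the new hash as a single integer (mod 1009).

Answer: 530

Derivation:
val('b') = 2, val('a') = 1
Position k = 6, exponent = n-1-k = 0
B^0 mod M = 7^0 mod 1009 = 1
Delta = (1 - 2) * 1 mod 1009 = 1008
New hash = (531 + 1008) mod 1009 = 530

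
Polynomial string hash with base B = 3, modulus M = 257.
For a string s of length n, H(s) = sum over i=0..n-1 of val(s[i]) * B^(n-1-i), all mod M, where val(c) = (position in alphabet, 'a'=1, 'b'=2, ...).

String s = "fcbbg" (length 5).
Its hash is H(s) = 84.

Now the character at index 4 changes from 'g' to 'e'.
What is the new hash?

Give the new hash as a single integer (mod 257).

Answer: 82

Derivation:
val('g') = 7, val('e') = 5
Position k = 4, exponent = n-1-k = 0
B^0 mod M = 3^0 mod 257 = 1
Delta = (5 - 7) * 1 mod 257 = 255
New hash = (84 + 255) mod 257 = 82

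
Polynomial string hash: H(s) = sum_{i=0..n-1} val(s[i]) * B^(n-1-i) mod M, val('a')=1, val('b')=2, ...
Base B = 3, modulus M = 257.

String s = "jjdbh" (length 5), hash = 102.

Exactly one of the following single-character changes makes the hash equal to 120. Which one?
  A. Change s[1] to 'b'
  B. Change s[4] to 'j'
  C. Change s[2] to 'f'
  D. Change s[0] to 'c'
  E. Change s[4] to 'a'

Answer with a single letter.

Option A: s[1]='j'->'b', delta=(2-10)*3^3 mod 257 = 41, hash=102+41 mod 257 = 143
Option B: s[4]='h'->'j', delta=(10-8)*3^0 mod 257 = 2, hash=102+2 mod 257 = 104
Option C: s[2]='d'->'f', delta=(6-4)*3^2 mod 257 = 18, hash=102+18 mod 257 = 120 <-- target
Option D: s[0]='j'->'c', delta=(3-10)*3^4 mod 257 = 204, hash=102+204 mod 257 = 49
Option E: s[4]='h'->'a', delta=(1-8)*3^0 mod 257 = 250, hash=102+250 mod 257 = 95

Answer: C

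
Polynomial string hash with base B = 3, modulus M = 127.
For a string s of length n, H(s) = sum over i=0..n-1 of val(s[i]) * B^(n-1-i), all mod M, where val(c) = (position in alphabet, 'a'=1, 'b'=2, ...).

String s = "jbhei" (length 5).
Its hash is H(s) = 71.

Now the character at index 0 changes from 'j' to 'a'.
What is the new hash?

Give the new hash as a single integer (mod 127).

Answer: 104

Derivation:
val('j') = 10, val('a') = 1
Position k = 0, exponent = n-1-k = 4
B^4 mod M = 3^4 mod 127 = 81
Delta = (1 - 10) * 81 mod 127 = 33
New hash = (71 + 33) mod 127 = 104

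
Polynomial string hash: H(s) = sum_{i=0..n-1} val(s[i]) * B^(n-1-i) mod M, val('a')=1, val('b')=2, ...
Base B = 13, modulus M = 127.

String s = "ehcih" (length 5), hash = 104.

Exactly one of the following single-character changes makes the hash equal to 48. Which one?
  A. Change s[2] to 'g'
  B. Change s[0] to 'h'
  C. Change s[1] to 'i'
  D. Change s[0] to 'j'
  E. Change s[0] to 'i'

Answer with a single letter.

Answer: E

Derivation:
Option A: s[2]='c'->'g', delta=(7-3)*13^2 mod 127 = 41, hash=104+41 mod 127 = 18
Option B: s[0]='e'->'h', delta=(8-5)*13^4 mod 127 = 85, hash=104+85 mod 127 = 62
Option C: s[1]='h'->'i', delta=(9-8)*13^3 mod 127 = 38, hash=104+38 mod 127 = 15
Option D: s[0]='e'->'j', delta=(10-5)*13^4 mod 127 = 57, hash=104+57 mod 127 = 34
Option E: s[0]='e'->'i', delta=(9-5)*13^4 mod 127 = 71, hash=104+71 mod 127 = 48 <-- target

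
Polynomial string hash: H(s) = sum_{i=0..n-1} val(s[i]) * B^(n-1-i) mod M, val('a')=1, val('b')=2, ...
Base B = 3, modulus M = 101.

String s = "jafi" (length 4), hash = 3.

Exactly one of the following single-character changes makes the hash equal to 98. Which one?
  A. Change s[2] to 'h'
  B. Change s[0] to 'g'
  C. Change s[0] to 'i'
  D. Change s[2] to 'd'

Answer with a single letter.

Answer: D

Derivation:
Option A: s[2]='f'->'h', delta=(8-6)*3^1 mod 101 = 6, hash=3+6 mod 101 = 9
Option B: s[0]='j'->'g', delta=(7-10)*3^3 mod 101 = 20, hash=3+20 mod 101 = 23
Option C: s[0]='j'->'i', delta=(9-10)*3^3 mod 101 = 74, hash=3+74 mod 101 = 77
Option D: s[2]='f'->'d', delta=(4-6)*3^1 mod 101 = 95, hash=3+95 mod 101 = 98 <-- target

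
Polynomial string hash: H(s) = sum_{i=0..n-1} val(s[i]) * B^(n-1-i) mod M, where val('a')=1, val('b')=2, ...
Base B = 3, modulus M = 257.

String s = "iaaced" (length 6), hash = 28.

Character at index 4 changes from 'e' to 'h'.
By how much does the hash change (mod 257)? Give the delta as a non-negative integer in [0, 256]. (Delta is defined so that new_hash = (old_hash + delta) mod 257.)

Delta formula: (val(new) - val(old)) * B^(n-1-k) mod M
  val('h') - val('e') = 8 - 5 = 3
  B^(n-1-k) = 3^1 mod 257 = 3
  Delta = 3 * 3 mod 257 = 9

Answer: 9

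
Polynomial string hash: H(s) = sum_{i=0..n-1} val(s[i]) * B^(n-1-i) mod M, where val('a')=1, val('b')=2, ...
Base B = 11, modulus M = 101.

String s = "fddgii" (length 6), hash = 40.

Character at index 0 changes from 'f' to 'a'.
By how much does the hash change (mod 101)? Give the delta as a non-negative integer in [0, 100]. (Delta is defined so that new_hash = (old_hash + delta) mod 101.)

Answer: 18

Derivation:
Delta formula: (val(new) - val(old)) * B^(n-1-k) mod M
  val('a') - val('f') = 1 - 6 = -5
  B^(n-1-k) = 11^5 mod 101 = 57
  Delta = -5 * 57 mod 101 = 18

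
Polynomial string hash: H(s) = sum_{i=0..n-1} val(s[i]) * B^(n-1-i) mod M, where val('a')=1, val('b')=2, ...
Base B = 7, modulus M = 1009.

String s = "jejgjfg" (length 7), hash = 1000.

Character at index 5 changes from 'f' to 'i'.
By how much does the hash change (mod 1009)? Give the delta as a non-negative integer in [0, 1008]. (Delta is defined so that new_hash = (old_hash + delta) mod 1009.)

Answer: 21

Derivation:
Delta formula: (val(new) - val(old)) * B^(n-1-k) mod M
  val('i') - val('f') = 9 - 6 = 3
  B^(n-1-k) = 7^1 mod 1009 = 7
  Delta = 3 * 7 mod 1009 = 21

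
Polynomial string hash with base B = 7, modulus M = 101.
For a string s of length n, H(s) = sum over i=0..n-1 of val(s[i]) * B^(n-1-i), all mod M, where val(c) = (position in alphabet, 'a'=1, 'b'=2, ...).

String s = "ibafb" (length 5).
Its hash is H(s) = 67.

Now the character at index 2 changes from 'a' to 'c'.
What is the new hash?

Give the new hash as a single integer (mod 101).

val('a') = 1, val('c') = 3
Position k = 2, exponent = n-1-k = 2
B^2 mod M = 7^2 mod 101 = 49
Delta = (3 - 1) * 49 mod 101 = 98
New hash = (67 + 98) mod 101 = 64

Answer: 64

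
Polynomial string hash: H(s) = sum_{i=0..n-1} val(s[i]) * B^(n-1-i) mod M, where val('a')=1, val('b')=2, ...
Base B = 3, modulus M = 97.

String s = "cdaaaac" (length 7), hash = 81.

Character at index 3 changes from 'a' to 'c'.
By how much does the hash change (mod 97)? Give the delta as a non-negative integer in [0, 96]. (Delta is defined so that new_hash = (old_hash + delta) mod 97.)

Answer: 54

Derivation:
Delta formula: (val(new) - val(old)) * B^(n-1-k) mod M
  val('c') - val('a') = 3 - 1 = 2
  B^(n-1-k) = 3^3 mod 97 = 27
  Delta = 2 * 27 mod 97 = 54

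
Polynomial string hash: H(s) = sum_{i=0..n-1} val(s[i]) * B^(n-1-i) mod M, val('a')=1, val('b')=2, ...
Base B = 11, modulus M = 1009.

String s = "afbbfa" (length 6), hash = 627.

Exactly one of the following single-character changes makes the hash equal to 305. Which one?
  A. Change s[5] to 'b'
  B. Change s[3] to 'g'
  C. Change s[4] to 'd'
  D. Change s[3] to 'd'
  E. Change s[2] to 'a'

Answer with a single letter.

Option A: s[5]='a'->'b', delta=(2-1)*11^0 mod 1009 = 1, hash=627+1 mod 1009 = 628
Option B: s[3]='b'->'g', delta=(7-2)*11^2 mod 1009 = 605, hash=627+605 mod 1009 = 223
Option C: s[4]='f'->'d', delta=(4-6)*11^1 mod 1009 = 987, hash=627+987 mod 1009 = 605
Option D: s[3]='b'->'d', delta=(4-2)*11^2 mod 1009 = 242, hash=627+242 mod 1009 = 869
Option E: s[2]='b'->'a', delta=(1-2)*11^3 mod 1009 = 687, hash=627+687 mod 1009 = 305 <-- target

Answer: E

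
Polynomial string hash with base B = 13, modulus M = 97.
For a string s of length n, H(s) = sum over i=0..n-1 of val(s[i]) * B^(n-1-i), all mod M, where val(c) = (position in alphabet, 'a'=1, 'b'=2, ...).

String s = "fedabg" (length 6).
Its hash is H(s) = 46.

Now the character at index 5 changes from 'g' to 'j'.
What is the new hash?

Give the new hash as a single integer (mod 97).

val('g') = 7, val('j') = 10
Position k = 5, exponent = n-1-k = 0
B^0 mod M = 13^0 mod 97 = 1
Delta = (10 - 7) * 1 mod 97 = 3
New hash = (46 + 3) mod 97 = 49

Answer: 49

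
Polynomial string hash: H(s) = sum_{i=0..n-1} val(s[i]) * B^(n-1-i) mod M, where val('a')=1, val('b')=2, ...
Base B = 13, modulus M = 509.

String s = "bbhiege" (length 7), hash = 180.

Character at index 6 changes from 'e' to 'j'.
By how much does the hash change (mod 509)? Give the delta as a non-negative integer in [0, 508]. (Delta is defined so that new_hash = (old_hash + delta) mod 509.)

Delta formula: (val(new) - val(old)) * B^(n-1-k) mod M
  val('j') - val('e') = 10 - 5 = 5
  B^(n-1-k) = 13^0 mod 509 = 1
  Delta = 5 * 1 mod 509 = 5

Answer: 5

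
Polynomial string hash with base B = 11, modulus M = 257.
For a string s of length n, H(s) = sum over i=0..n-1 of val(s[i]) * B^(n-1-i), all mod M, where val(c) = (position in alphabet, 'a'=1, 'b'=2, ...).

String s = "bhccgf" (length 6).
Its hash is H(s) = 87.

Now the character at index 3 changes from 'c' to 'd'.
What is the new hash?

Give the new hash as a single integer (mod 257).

Answer: 208

Derivation:
val('c') = 3, val('d') = 4
Position k = 3, exponent = n-1-k = 2
B^2 mod M = 11^2 mod 257 = 121
Delta = (4 - 3) * 121 mod 257 = 121
New hash = (87 + 121) mod 257 = 208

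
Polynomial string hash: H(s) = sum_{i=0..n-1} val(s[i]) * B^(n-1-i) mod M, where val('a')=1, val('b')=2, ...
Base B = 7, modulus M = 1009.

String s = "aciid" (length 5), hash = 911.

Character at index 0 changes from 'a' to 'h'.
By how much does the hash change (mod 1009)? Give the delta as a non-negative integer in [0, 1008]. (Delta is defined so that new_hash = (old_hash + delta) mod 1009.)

Delta formula: (val(new) - val(old)) * B^(n-1-k) mod M
  val('h') - val('a') = 8 - 1 = 7
  B^(n-1-k) = 7^4 mod 1009 = 383
  Delta = 7 * 383 mod 1009 = 663

Answer: 663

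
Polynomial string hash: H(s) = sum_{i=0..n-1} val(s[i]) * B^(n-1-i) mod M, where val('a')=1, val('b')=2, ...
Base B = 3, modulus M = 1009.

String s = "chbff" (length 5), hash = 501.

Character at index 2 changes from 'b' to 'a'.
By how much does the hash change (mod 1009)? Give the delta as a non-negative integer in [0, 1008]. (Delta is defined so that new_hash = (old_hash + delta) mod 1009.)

Answer: 1000

Derivation:
Delta formula: (val(new) - val(old)) * B^(n-1-k) mod M
  val('a') - val('b') = 1 - 2 = -1
  B^(n-1-k) = 3^2 mod 1009 = 9
  Delta = -1 * 9 mod 1009 = 1000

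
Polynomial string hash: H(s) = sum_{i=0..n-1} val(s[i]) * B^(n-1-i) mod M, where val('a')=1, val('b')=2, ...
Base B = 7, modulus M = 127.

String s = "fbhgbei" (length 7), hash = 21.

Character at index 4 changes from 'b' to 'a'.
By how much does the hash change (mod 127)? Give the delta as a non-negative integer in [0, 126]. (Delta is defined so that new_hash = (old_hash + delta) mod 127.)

Delta formula: (val(new) - val(old)) * B^(n-1-k) mod M
  val('a') - val('b') = 1 - 2 = -1
  B^(n-1-k) = 7^2 mod 127 = 49
  Delta = -1 * 49 mod 127 = 78

Answer: 78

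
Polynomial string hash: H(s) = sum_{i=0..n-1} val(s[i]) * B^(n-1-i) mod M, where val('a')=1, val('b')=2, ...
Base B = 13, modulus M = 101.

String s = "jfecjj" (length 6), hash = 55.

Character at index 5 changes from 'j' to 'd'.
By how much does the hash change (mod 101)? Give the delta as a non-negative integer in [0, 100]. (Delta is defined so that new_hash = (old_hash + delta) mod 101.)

Delta formula: (val(new) - val(old)) * B^(n-1-k) mod M
  val('d') - val('j') = 4 - 10 = -6
  B^(n-1-k) = 13^0 mod 101 = 1
  Delta = -6 * 1 mod 101 = 95

Answer: 95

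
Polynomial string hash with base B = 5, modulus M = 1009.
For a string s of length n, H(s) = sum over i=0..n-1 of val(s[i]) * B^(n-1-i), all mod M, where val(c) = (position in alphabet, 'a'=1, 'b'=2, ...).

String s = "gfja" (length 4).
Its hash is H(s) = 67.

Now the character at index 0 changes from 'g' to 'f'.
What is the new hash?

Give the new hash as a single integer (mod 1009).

Answer: 951

Derivation:
val('g') = 7, val('f') = 6
Position k = 0, exponent = n-1-k = 3
B^3 mod M = 5^3 mod 1009 = 125
Delta = (6 - 7) * 125 mod 1009 = 884
New hash = (67 + 884) mod 1009 = 951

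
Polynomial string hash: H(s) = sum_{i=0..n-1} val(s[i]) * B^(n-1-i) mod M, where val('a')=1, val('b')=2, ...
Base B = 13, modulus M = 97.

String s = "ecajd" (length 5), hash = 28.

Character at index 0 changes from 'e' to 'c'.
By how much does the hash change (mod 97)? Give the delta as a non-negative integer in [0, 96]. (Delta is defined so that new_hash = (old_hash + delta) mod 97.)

Answer: 11

Derivation:
Delta formula: (val(new) - val(old)) * B^(n-1-k) mod M
  val('c') - val('e') = 3 - 5 = -2
  B^(n-1-k) = 13^4 mod 97 = 43
  Delta = -2 * 43 mod 97 = 11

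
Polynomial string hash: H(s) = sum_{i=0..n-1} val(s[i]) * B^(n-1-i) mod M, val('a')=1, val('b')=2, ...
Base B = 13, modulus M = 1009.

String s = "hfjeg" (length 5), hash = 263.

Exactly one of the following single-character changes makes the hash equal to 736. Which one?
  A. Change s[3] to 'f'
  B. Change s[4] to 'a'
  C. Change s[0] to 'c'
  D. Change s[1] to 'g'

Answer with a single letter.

Option A: s[3]='e'->'f', delta=(6-5)*13^1 mod 1009 = 13, hash=263+13 mod 1009 = 276
Option B: s[4]='g'->'a', delta=(1-7)*13^0 mod 1009 = 1003, hash=263+1003 mod 1009 = 257
Option C: s[0]='h'->'c', delta=(3-8)*13^4 mod 1009 = 473, hash=263+473 mod 1009 = 736 <-- target
Option D: s[1]='f'->'g', delta=(7-6)*13^3 mod 1009 = 179, hash=263+179 mod 1009 = 442

Answer: C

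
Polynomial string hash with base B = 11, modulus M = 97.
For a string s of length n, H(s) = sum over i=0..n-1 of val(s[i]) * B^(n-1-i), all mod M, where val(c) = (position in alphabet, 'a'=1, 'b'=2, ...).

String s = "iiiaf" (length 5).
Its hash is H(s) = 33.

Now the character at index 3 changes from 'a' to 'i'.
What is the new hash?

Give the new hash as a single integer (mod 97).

val('a') = 1, val('i') = 9
Position k = 3, exponent = n-1-k = 1
B^1 mod M = 11^1 mod 97 = 11
Delta = (9 - 1) * 11 mod 97 = 88
New hash = (33 + 88) mod 97 = 24

Answer: 24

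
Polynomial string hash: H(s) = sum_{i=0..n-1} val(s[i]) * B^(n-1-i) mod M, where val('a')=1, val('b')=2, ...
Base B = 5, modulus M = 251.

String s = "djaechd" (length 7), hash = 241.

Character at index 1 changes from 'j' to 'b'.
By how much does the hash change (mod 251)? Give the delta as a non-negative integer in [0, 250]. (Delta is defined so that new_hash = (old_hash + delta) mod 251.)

Answer: 100

Derivation:
Delta formula: (val(new) - val(old)) * B^(n-1-k) mod M
  val('b') - val('j') = 2 - 10 = -8
  B^(n-1-k) = 5^5 mod 251 = 113
  Delta = -8 * 113 mod 251 = 100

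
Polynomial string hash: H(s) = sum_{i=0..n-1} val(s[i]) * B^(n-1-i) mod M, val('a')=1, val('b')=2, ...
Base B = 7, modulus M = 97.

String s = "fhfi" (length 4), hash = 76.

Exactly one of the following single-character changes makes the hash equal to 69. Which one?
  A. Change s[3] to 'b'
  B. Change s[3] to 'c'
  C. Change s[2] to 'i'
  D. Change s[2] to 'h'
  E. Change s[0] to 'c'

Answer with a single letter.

Answer: A

Derivation:
Option A: s[3]='i'->'b', delta=(2-9)*7^0 mod 97 = 90, hash=76+90 mod 97 = 69 <-- target
Option B: s[3]='i'->'c', delta=(3-9)*7^0 mod 97 = 91, hash=76+91 mod 97 = 70
Option C: s[2]='f'->'i', delta=(9-6)*7^1 mod 97 = 21, hash=76+21 mod 97 = 0
Option D: s[2]='f'->'h', delta=(8-6)*7^1 mod 97 = 14, hash=76+14 mod 97 = 90
Option E: s[0]='f'->'c', delta=(3-6)*7^3 mod 97 = 38, hash=76+38 mod 97 = 17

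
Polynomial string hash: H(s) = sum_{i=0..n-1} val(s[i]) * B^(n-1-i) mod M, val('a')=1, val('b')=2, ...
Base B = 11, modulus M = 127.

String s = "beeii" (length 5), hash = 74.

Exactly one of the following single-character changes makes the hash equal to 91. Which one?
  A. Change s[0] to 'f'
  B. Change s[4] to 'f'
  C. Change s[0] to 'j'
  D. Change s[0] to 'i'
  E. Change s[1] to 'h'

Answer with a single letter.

Answer: A

Derivation:
Option A: s[0]='b'->'f', delta=(6-2)*11^4 mod 127 = 17, hash=74+17 mod 127 = 91 <-- target
Option B: s[4]='i'->'f', delta=(6-9)*11^0 mod 127 = 124, hash=74+124 mod 127 = 71
Option C: s[0]='b'->'j', delta=(10-2)*11^4 mod 127 = 34, hash=74+34 mod 127 = 108
Option D: s[0]='b'->'i', delta=(9-2)*11^4 mod 127 = 125, hash=74+125 mod 127 = 72
Option E: s[1]='e'->'h', delta=(8-5)*11^3 mod 127 = 56, hash=74+56 mod 127 = 3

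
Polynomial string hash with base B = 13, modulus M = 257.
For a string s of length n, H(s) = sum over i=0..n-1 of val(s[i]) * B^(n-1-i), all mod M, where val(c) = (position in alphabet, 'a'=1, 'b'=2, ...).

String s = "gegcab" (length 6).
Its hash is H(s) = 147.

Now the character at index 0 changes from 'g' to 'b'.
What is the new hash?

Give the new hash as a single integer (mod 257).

Answer: 250

Derivation:
val('g') = 7, val('b') = 2
Position k = 0, exponent = n-1-k = 5
B^5 mod M = 13^5 mod 257 = 185
Delta = (2 - 7) * 185 mod 257 = 103
New hash = (147 + 103) mod 257 = 250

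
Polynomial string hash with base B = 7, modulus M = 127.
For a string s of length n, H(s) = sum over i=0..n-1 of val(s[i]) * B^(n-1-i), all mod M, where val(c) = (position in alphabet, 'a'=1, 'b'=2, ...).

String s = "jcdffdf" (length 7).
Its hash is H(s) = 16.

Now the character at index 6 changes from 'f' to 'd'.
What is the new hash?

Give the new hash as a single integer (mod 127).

Answer: 14

Derivation:
val('f') = 6, val('d') = 4
Position k = 6, exponent = n-1-k = 0
B^0 mod M = 7^0 mod 127 = 1
Delta = (4 - 6) * 1 mod 127 = 125
New hash = (16 + 125) mod 127 = 14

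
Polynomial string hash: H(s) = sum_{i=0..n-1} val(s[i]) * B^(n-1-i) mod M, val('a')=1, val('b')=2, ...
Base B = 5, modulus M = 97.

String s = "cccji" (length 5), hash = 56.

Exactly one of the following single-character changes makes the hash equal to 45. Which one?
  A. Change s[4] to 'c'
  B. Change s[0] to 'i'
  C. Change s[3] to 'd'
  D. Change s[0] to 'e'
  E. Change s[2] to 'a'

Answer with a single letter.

Option A: s[4]='i'->'c', delta=(3-9)*5^0 mod 97 = 91, hash=56+91 mod 97 = 50
Option B: s[0]='c'->'i', delta=(9-3)*5^4 mod 97 = 64, hash=56+64 mod 97 = 23
Option C: s[3]='j'->'d', delta=(4-10)*5^1 mod 97 = 67, hash=56+67 mod 97 = 26
Option D: s[0]='c'->'e', delta=(5-3)*5^4 mod 97 = 86, hash=56+86 mod 97 = 45 <-- target
Option E: s[2]='c'->'a', delta=(1-3)*5^2 mod 97 = 47, hash=56+47 mod 97 = 6

Answer: D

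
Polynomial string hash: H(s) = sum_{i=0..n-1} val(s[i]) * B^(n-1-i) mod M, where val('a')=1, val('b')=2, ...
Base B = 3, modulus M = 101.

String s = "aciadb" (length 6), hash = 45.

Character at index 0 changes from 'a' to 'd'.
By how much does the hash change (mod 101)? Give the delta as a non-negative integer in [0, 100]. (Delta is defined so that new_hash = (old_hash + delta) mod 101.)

Answer: 22

Derivation:
Delta formula: (val(new) - val(old)) * B^(n-1-k) mod M
  val('d') - val('a') = 4 - 1 = 3
  B^(n-1-k) = 3^5 mod 101 = 41
  Delta = 3 * 41 mod 101 = 22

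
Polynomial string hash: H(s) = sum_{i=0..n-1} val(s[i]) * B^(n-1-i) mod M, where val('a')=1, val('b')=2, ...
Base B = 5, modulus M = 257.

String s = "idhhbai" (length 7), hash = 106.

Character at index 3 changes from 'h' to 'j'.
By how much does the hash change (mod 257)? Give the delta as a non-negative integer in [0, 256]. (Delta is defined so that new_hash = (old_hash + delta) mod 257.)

Delta formula: (val(new) - val(old)) * B^(n-1-k) mod M
  val('j') - val('h') = 10 - 8 = 2
  B^(n-1-k) = 5^3 mod 257 = 125
  Delta = 2 * 125 mod 257 = 250

Answer: 250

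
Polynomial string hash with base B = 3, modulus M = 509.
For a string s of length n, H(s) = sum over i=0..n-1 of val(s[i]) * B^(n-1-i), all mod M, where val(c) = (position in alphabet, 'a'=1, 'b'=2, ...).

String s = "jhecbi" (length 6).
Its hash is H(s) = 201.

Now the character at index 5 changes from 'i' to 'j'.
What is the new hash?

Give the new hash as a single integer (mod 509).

val('i') = 9, val('j') = 10
Position k = 5, exponent = n-1-k = 0
B^0 mod M = 3^0 mod 509 = 1
Delta = (10 - 9) * 1 mod 509 = 1
New hash = (201 + 1) mod 509 = 202

Answer: 202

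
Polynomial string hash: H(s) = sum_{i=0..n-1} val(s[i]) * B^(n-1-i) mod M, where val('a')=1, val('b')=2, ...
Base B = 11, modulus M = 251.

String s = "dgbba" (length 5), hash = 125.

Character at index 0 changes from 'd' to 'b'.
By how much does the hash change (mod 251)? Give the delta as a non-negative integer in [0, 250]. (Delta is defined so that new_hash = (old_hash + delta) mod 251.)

Answer: 85

Derivation:
Delta formula: (val(new) - val(old)) * B^(n-1-k) mod M
  val('b') - val('d') = 2 - 4 = -2
  B^(n-1-k) = 11^4 mod 251 = 83
  Delta = -2 * 83 mod 251 = 85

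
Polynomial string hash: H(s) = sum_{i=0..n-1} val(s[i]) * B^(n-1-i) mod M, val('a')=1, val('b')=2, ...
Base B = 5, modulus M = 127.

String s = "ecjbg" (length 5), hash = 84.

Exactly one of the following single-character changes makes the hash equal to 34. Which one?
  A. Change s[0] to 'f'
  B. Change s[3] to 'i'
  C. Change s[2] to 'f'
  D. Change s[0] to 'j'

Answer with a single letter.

Option A: s[0]='e'->'f', delta=(6-5)*5^4 mod 127 = 117, hash=84+117 mod 127 = 74
Option B: s[3]='b'->'i', delta=(9-2)*5^1 mod 127 = 35, hash=84+35 mod 127 = 119
Option C: s[2]='j'->'f', delta=(6-10)*5^2 mod 127 = 27, hash=84+27 mod 127 = 111
Option D: s[0]='e'->'j', delta=(10-5)*5^4 mod 127 = 77, hash=84+77 mod 127 = 34 <-- target

Answer: D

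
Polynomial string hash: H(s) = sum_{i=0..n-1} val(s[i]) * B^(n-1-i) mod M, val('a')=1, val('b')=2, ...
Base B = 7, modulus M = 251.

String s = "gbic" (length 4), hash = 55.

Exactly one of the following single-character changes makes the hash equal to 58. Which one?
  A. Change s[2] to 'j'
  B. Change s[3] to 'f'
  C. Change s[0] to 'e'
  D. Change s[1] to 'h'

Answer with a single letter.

Answer: B

Derivation:
Option A: s[2]='i'->'j', delta=(10-9)*7^1 mod 251 = 7, hash=55+7 mod 251 = 62
Option B: s[3]='c'->'f', delta=(6-3)*7^0 mod 251 = 3, hash=55+3 mod 251 = 58 <-- target
Option C: s[0]='g'->'e', delta=(5-7)*7^3 mod 251 = 67, hash=55+67 mod 251 = 122
Option D: s[1]='b'->'h', delta=(8-2)*7^2 mod 251 = 43, hash=55+43 mod 251 = 98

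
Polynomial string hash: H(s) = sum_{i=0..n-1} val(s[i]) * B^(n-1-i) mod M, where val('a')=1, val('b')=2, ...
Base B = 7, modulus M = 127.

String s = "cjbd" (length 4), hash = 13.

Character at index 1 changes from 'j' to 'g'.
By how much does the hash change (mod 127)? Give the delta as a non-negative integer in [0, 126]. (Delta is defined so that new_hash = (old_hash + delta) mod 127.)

Answer: 107

Derivation:
Delta formula: (val(new) - val(old)) * B^(n-1-k) mod M
  val('g') - val('j') = 7 - 10 = -3
  B^(n-1-k) = 7^2 mod 127 = 49
  Delta = -3 * 49 mod 127 = 107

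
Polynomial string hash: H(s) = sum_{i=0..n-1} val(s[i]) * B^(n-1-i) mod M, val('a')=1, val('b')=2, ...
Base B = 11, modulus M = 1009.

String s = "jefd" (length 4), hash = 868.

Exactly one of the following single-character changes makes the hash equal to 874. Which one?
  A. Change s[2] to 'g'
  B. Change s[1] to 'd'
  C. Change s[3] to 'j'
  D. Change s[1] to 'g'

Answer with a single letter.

Option A: s[2]='f'->'g', delta=(7-6)*11^1 mod 1009 = 11, hash=868+11 mod 1009 = 879
Option B: s[1]='e'->'d', delta=(4-5)*11^2 mod 1009 = 888, hash=868+888 mod 1009 = 747
Option C: s[3]='d'->'j', delta=(10-4)*11^0 mod 1009 = 6, hash=868+6 mod 1009 = 874 <-- target
Option D: s[1]='e'->'g', delta=(7-5)*11^2 mod 1009 = 242, hash=868+242 mod 1009 = 101

Answer: C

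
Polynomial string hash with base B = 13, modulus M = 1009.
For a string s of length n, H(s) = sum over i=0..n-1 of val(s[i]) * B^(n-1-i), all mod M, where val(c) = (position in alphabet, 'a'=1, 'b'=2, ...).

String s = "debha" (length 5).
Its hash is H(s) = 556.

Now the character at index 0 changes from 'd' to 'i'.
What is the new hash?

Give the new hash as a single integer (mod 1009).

val('d') = 4, val('i') = 9
Position k = 0, exponent = n-1-k = 4
B^4 mod M = 13^4 mod 1009 = 309
Delta = (9 - 4) * 309 mod 1009 = 536
New hash = (556 + 536) mod 1009 = 83

Answer: 83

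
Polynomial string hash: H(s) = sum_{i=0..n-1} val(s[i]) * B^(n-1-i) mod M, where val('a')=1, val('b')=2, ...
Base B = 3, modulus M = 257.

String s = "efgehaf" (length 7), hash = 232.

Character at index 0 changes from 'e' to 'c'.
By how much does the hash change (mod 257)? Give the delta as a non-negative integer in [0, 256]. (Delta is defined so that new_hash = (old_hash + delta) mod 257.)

Answer: 84

Derivation:
Delta formula: (val(new) - val(old)) * B^(n-1-k) mod M
  val('c') - val('e') = 3 - 5 = -2
  B^(n-1-k) = 3^6 mod 257 = 215
  Delta = -2 * 215 mod 257 = 84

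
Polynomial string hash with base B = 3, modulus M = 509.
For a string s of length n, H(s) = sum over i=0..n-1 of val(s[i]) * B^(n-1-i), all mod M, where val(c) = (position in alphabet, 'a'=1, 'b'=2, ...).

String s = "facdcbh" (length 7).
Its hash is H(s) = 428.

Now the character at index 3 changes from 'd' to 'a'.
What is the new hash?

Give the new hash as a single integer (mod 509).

Answer: 347

Derivation:
val('d') = 4, val('a') = 1
Position k = 3, exponent = n-1-k = 3
B^3 mod M = 3^3 mod 509 = 27
Delta = (1 - 4) * 27 mod 509 = 428
New hash = (428 + 428) mod 509 = 347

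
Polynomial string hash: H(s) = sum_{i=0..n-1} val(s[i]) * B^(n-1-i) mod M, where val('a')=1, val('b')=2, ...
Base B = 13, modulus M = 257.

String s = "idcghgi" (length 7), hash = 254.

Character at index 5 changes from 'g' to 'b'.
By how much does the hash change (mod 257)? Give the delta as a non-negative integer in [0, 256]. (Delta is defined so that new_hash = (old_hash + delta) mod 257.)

Answer: 192

Derivation:
Delta formula: (val(new) - val(old)) * B^(n-1-k) mod M
  val('b') - val('g') = 2 - 7 = -5
  B^(n-1-k) = 13^1 mod 257 = 13
  Delta = -5 * 13 mod 257 = 192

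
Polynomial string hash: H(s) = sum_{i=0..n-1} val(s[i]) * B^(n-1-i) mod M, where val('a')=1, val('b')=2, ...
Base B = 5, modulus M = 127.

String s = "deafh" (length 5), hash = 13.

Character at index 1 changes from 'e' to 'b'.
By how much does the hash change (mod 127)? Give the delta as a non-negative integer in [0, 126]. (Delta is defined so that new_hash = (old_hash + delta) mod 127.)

Answer: 6

Derivation:
Delta formula: (val(new) - val(old)) * B^(n-1-k) mod M
  val('b') - val('e') = 2 - 5 = -3
  B^(n-1-k) = 5^3 mod 127 = 125
  Delta = -3 * 125 mod 127 = 6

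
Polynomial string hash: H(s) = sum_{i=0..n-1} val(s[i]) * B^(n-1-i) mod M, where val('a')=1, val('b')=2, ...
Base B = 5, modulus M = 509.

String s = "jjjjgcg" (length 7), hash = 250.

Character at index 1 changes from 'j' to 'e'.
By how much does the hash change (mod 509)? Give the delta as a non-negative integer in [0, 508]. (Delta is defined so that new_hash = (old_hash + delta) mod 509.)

Delta formula: (val(new) - val(old)) * B^(n-1-k) mod M
  val('e') - val('j') = 5 - 10 = -5
  B^(n-1-k) = 5^5 mod 509 = 71
  Delta = -5 * 71 mod 509 = 154

Answer: 154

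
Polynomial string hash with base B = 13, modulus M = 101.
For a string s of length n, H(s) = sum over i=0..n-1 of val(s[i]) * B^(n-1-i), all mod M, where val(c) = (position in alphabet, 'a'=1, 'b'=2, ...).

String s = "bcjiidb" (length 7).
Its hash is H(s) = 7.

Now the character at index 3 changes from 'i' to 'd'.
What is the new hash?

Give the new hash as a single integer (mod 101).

Answer: 31

Derivation:
val('i') = 9, val('d') = 4
Position k = 3, exponent = n-1-k = 3
B^3 mod M = 13^3 mod 101 = 76
Delta = (4 - 9) * 76 mod 101 = 24
New hash = (7 + 24) mod 101 = 31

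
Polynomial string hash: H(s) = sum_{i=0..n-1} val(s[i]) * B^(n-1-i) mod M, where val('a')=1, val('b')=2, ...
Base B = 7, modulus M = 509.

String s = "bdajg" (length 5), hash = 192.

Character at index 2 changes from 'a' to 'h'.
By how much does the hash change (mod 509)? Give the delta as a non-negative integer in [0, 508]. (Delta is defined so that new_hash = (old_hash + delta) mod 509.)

Delta formula: (val(new) - val(old)) * B^(n-1-k) mod M
  val('h') - val('a') = 8 - 1 = 7
  B^(n-1-k) = 7^2 mod 509 = 49
  Delta = 7 * 49 mod 509 = 343

Answer: 343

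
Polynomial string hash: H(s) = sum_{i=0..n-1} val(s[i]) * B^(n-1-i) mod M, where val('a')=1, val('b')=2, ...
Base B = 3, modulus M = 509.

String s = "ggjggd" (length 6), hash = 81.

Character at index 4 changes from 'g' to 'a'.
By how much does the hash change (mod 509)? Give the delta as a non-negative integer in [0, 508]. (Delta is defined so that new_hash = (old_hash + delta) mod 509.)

Delta formula: (val(new) - val(old)) * B^(n-1-k) mod M
  val('a') - val('g') = 1 - 7 = -6
  B^(n-1-k) = 3^1 mod 509 = 3
  Delta = -6 * 3 mod 509 = 491

Answer: 491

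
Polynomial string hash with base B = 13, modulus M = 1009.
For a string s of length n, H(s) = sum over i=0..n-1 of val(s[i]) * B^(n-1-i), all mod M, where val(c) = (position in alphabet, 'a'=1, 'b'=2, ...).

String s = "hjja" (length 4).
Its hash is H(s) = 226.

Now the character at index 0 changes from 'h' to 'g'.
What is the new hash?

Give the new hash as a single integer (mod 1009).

val('h') = 8, val('g') = 7
Position k = 0, exponent = n-1-k = 3
B^3 mod M = 13^3 mod 1009 = 179
Delta = (7 - 8) * 179 mod 1009 = 830
New hash = (226 + 830) mod 1009 = 47

Answer: 47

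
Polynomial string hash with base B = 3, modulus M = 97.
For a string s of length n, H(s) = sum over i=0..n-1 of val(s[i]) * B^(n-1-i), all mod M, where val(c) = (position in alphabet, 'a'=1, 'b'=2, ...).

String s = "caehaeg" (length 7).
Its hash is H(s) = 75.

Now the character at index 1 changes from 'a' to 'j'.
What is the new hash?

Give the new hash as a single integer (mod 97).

Answer: 31

Derivation:
val('a') = 1, val('j') = 10
Position k = 1, exponent = n-1-k = 5
B^5 mod M = 3^5 mod 97 = 49
Delta = (10 - 1) * 49 mod 97 = 53
New hash = (75 + 53) mod 97 = 31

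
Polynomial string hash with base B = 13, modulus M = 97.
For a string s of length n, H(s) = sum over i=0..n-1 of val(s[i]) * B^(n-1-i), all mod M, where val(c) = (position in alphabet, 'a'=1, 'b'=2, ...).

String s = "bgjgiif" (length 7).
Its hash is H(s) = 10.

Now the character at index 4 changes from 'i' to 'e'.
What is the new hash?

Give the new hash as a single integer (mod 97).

val('i') = 9, val('e') = 5
Position k = 4, exponent = n-1-k = 2
B^2 mod M = 13^2 mod 97 = 72
Delta = (5 - 9) * 72 mod 97 = 3
New hash = (10 + 3) mod 97 = 13

Answer: 13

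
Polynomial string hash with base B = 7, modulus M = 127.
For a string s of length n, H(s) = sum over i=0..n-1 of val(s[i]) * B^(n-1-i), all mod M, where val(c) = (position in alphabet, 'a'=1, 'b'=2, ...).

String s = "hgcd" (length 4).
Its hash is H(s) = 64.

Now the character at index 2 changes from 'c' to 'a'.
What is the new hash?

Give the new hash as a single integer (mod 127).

val('c') = 3, val('a') = 1
Position k = 2, exponent = n-1-k = 1
B^1 mod M = 7^1 mod 127 = 7
Delta = (1 - 3) * 7 mod 127 = 113
New hash = (64 + 113) mod 127 = 50

Answer: 50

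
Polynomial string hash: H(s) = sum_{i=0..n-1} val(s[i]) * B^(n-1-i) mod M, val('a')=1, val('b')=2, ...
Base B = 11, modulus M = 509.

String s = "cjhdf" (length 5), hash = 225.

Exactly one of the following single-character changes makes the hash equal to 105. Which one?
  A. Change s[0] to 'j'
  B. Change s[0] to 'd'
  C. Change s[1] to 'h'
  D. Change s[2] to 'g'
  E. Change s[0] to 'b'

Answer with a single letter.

Answer: B

Derivation:
Option A: s[0]='c'->'j', delta=(10-3)*11^4 mod 509 = 178, hash=225+178 mod 509 = 403
Option B: s[0]='c'->'d', delta=(4-3)*11^4 mod 509 = 389, hash=225+389 mod 509 = 105 <-- target
Option C: s[1]='j'->'h', delta=(8-10)*11^3 mod 509 = 392, hash=225+392 mod 509 = 108
Option D: s[2]='h'->'g', delta=(7-8)*11^2 mod 509 = 388, hash=225+388 mod 509 = 104
Option E: s[0]='c'->'b', delta=(2-3)*11^4 mod 509 = 120, hash=225+120 mod 509 = 345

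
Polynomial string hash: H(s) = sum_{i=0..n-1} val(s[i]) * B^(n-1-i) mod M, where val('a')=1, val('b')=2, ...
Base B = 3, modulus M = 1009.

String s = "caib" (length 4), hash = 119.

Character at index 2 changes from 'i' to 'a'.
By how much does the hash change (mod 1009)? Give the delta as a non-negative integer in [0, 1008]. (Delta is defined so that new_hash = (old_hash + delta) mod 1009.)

Delta formula: (val(new) - val(old)) * B^(n-1-k) mod M
  val('a') - val('i') = 1 - 9 = -8
  B^(n-1-k) = 3^1 mod 1009 = 3
  Delta = -8 * 3 mod 1009 = 985

Answer: 985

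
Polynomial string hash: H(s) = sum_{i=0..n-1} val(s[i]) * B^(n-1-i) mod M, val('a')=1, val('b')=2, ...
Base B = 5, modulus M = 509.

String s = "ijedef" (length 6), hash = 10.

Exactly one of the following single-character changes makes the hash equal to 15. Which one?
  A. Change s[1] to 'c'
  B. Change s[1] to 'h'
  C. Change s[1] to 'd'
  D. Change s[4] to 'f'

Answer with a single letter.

Option A: s[1]='j'->'c', delta=(3-10)*5^4 mod 509 = 206, hash=10+206 mod 509 = 216
Option B: s[1]='j'->'h', delta=(8-10)*5^4 mod 509 = 277, hash=10+277 mod 509 = 287
Option C: s[1]='j'->'d', delta=(4-10)*5^4 mod 509 = 322, hash=10+322 mod 509 = 332
Option D: s[4]='e'->'f', delta=(6-5)*5^1 mod 509 = 5, hash=10+5 mod 509 = 15 <-- target

Answer: D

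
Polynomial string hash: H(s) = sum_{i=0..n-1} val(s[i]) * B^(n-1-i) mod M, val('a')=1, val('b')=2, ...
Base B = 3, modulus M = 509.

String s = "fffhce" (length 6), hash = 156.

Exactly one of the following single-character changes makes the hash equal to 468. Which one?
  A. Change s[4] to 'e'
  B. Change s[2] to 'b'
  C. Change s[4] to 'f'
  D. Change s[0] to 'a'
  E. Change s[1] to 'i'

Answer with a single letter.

Answer: D

Derivation:
Option A: s[4]='c'->'e', delta=(5-3)*3^1 mod 509 = 6, hash=156+6 mod 509 = 162
Option B: s[2]='f'->'b', delta=(2-6)*3^3 mod 509 = 401, hash=156+401 mod 509 = 48
Option C: s[4]='c'->'f', delta=(6-3)*3^1 mod 509 = 9, hash=156+9 mod 509 = 165
Option D: s[0]='f'->'a', delta=(1-6)*3^5 mod 509 = 312, hash=156+312 mod 509 = 468 <-- target
Option E: s[1]='f'->'i', delta=(9-6)*3^4 mod 509 = 243, hash=156+243 mod 509 = 399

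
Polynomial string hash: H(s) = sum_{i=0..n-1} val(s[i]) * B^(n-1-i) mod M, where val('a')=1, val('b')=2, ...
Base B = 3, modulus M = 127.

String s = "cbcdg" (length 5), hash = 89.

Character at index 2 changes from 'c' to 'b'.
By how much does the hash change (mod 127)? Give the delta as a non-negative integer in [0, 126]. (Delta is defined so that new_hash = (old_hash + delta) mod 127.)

Delta formula: (val(new) - val(old)) * B^(n-1-k) mod M
  val('b') - val('c') = 2 - 3 = -1
  B^(n-1-k) = 3^2 mod 127 = 9
  Delta = -1 * 9 mod 127 = 118

Answer: 118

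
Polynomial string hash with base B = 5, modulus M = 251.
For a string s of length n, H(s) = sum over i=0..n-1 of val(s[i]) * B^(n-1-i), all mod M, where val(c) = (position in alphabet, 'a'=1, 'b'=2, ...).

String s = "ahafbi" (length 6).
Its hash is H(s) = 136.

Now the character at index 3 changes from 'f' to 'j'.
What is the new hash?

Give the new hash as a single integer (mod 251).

val('f') = 6, val('j') = 10
Position k = 3, exponent = n-1-k = 2
B^2 mod M = 5^2 mod 251 = 25
Delta = (10 - 6) * 25 mod 251 = 100
New hash = (136 + 100) mod 251 = 236

Answer: 236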